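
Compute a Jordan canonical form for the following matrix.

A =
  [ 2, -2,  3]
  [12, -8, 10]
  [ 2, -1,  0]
J_3(-2)

The characteristic polynomial is
  det(x·I − A) = x^3 + 6*x^2 + 12*x + 8 = (x + 2)^3

Eigenvalues and multiplicities (the geometric multiplicity of λ is n − rank(A − λI), which equals the number of Jordan blocks for λ):
  λ = -2: algebraic multiplicity = 3, geometric multiplicity = 1

Determining the block sizes for each eigenvalue:
  λ = -2: one block (gm = 1), so the single block has size am = 3 → block sizes [3]

Assembling the blocks gives a Jordan form
J =
  [-2,  1,  0]
  [ 0, -2,  1]
  [ 0,  0, -2]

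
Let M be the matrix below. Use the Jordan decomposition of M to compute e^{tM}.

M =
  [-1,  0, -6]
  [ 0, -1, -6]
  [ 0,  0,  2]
e^{tM} =
  [exp(-t), 0, -2*exp(2*t) + 2*exp(-t)]
  [0, exp(-t), -2*exp(2*t) + 2*exp(-t)]
  [0, 0, exp(2*t)]

Strategy: write M = P · J · P⁻¹ where J is a Jordan canonical form, so e^{tM} = P · e^{tJ} · P⁻¹, and e^{tJ} can be computed block-by-block.

M has Jordan form
J =
  [-1,  0, 0]
  [ 0, -1, 0]
  [ 0,  0, 2]
(up to reordering of blocks).

Per-block formulas:
  For a 1×1 block at λ = -1: exp(t · [-1]) = [e^(-1t)].
  For a 1×1 block at λ = 2: exp(t · [2]) = [e^(2t)].

After assembling e^{tJ} and conjugating by P, we get:

e^{tM} =
  [exp(-t), 0, -2*exp(2*t) + 2*exp(-t)]
  [0, exp(-t), -2*exp(2*t) + 2*exp(-t)]
  [0, 0, exp(2*t)]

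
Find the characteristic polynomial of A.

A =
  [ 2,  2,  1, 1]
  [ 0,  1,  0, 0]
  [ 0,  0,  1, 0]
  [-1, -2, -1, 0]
x^4 - 4*x^3 + 6*x^2 - 4*x + 1

Expanding det(x·I − A) (e.g. by cofactor expansion or by noting that A is similar to its Jordan form J, which has the same characteristic polynomial as A) gives
  χ_A(x) = x^4 - 4*x^3 + 6*x^2 - 4*x + 1
which factors as (x - 1)^4. The eigenvalues (with algebraic multiplicities) are λ = 1 with multiplicity 4.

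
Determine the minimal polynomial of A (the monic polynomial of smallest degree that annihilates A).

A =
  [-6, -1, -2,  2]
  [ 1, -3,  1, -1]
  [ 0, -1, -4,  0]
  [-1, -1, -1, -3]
x^3 + 12*x^2 + 48*x + 64

The characteristic polynomial is χ_A(x) = (x + 4)^4, so the eigenvalues are known. The minimal polynomial is
  m_A(x) = Π_λ (x − λ)^{k_λ}
where k_λ is the size of the *largest* Jordan block for λ (equivalently, the smallest k with (A − λI)^k v = 0 for every generalised eigenvector v of λ).

  λ = -4: largest Jordan block has size 3, contributing (x + 4)^3

So m_A(x) = (x + 4)^3 = x^3 + 12*x^2 + 48*x + 64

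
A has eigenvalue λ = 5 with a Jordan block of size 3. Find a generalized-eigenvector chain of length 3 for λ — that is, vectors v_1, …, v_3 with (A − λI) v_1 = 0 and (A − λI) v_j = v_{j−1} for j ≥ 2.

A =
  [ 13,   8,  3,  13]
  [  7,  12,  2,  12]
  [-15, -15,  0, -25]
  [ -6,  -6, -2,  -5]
A Jordan chain for λ = 5 of length 3:
v_1 = (-3, 3, 0, 0)ᵀ
v_2 = (8, 7, -15, -6)ᵀ
v_3 = (1, 0, 0, 0)ᵀ

Let N = A − (5)·I. We want v_3 with N^3 v_3 = 0 but N^2 v_3 ≠ 0; then v_{j-1} := N · v_j for j = 3, …, 2.

Pick v_3 = (1, 0, 0, 0)ᵀ.
Then v_2 = N · v_3 = (8, 7, -15, -6)ᵀ.
Then v_1 = N · v_2 = (-3, 3, 0, 0)ᵀ.

Sanity check: (A − (5)·I) v_1 = (0, 0, 0, 0)ᵀ = 0. ✓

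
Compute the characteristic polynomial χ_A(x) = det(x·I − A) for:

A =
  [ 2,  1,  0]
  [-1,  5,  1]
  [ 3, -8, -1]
x^3 - 6*x^2 + 12*x - 8

Expanding det(x·I − A) (e.g. by cofactor expansion or by noting that A is similar to its Jordan form J, which has the same characteristic polynomial as A) gives
  χ_A(x) = x^3 - 6*x^2 + 12*x - 8
which factors as (x - 2)^3. The eigenvalues (with algebraic multiplicities) are λ = 2 with multiplicity 3.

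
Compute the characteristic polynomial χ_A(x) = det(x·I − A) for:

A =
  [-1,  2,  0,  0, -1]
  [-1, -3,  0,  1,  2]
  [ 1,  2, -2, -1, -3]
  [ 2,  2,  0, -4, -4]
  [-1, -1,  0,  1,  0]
x^5 + 10*x^4 + 40*x^3 + 80*x^2 + 80*x + 32

Expanding det(x·I − A) (e.g. by cofactor expansion or by noting that A is similar to its Jordan form J, which has the same characteristic polynomial as A) gives
  χ_A(x) = x^5 + 10*x^4 + 40*x^3 + 80*x^2 + 80*x + 32
which factors as (x + 2)^5. The eigenvalues (with algebraic multiplicities) are λ = -2 with multiplicity 5.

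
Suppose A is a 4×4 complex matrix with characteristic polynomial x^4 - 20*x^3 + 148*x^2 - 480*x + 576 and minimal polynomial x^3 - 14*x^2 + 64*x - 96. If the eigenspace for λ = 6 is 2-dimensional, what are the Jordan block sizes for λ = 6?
Block sizes for λ = 6: [1, 1]

Step 1 — from the characteristic polynomial, algebraic multiplicity of λ = 6 is 2. From dim ker(A − (6)·I) = 2, there are exactly 2 Jordan blocks for λ = 6.
Step 2 — from the minimal polynomial, the factor (x − 6) tells us the largest block for λ = 6 has size 1.
Step 3 — with total size 2, 2 blocks, and largest block 1, the block sizes (in nonincreasing order) are [1, 1].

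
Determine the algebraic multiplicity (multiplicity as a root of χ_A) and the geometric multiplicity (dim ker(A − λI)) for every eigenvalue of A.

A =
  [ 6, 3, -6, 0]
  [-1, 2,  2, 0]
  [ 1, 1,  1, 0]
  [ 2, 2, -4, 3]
λ = 3: alg = 4, geom = 3

Step 1 — factor the characteristic polynomial to read off the algebraic multiplicities:
  χ_A(x) = (x - 3)^4

Step 2 — compute geometric multiplicities via the rank-nullity identity g(λ) = n − rank(A − λI):
  rank(A − (3)·I) = 1, so dim ker(A − (3)·I) = n − 1 = 3

Summary:
  λ = 3: algebraic multiplicity = 4, geometric multiplicity = 3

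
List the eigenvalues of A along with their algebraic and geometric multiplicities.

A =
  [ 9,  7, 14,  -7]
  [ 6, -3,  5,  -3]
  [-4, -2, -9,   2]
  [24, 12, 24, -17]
λ = -5: alg = 4, geom = 2

Step 1 — factor the characteristic polynomial to read off the algebraic multiplicities:
  χ_A(x) = (x + 5)^4

Step 2 — compute geometric multiplicities via the rank-nullity identity g(λ) = n − rank(A − λI):
  rank(A − (-5)·I) = 2, so dim ker(A − (-5)·I) = n − 2 = 2

Summary:
  λ = -5: algebraic multiplicity = 4, geometric multiplicity = 2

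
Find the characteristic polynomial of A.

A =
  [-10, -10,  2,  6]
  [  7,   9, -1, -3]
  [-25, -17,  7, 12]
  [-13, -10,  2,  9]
x^4 - 15*x^3 + 84*x^2 - 208*x + 192

Expanding det(x·I − A) (e.g. by cofactor expansion or by noting that A is similar to its Jordan form J, which has the same characteristic polynomial as A) gives
  χ_A(x) = x^4 - 15*x^3 + 84*x^2 - 208*x + 192
which factors as (x - 4)^3*(x - 3). The eigenvalues (with algebraic multiplicities) are λ = 3 with multiplicity 1, λ = 4 with multiplicity 3.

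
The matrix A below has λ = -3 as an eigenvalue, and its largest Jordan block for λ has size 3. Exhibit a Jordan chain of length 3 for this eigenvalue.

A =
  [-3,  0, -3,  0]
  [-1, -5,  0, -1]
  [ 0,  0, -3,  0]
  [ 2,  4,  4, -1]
A Jordan chain for λ = -3 of length 3:
v_1 = (0, -1, 0, 2)ᵀ
v_2 = (-3, 0, 0, 4)ᵀ
v_3 = (0, 0, 1, 0)ᵀ

Let N = A − (-3)·I. We want v_3 with N^3 v_3 = 0 but N^2 v_3 ≠ 0; then v_{j-1} := N · v_j for j = 3, …, 2.

Pick v_3 = (0, 0, 1, 0)ᵀ.
Then v_2 = N · v_3 = (-3, 0, 0, 4)ᵀ.
Then v_1 = N · v_2 = (0, -1, 0, 2)ᵀ.

Sanity check: (A − (-3)·I) v_1 = (0, 0, 0, 0)ᵀ = 0. ✓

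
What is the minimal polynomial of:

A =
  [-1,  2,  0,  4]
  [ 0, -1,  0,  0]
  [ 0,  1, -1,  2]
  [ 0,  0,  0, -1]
x^2 + 2*x + 1

The characteristic polynomial is χ_A(x) = (x + 1)^4, so the eigenvalues are known. The minimal polynomial is
  m_A(x) = Π_λ (x − λ)^{k_λ}
where k_λ is the size of the *largest* Jordan block for λ (equivalently, the smallest k with (A − λI)^k v = 0 for every generalised eigenvector v of λ).

  λ = -1: largest Jordan block has size 2, contributing (x + 1)^2

So m_A(x) = (x + 1)^2 = x^2 + 2*x + 1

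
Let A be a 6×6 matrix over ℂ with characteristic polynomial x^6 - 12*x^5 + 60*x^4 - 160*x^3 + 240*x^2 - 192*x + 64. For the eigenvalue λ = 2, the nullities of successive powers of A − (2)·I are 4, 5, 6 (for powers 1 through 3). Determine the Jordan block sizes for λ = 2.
Block sizes for λ = 2: [3, 1, 1, 1]

From the dimensions of kernels of powers, the number of Jordan blocks of size at least j is d_j − d_{j−1} where d_j = dim ker(N^j) (with d_0 = 0). Computing the differences gives [4, 1, 1].
The number of blocks of size exactly k is (#blocks of size ≥ k) − (#blocks of size ≥ k + 1), so the partition is: 3 block(s) of size 1, 1 block(s) of size 3.
In nonincreasing order the block sizes are [3, 1, 1, 1].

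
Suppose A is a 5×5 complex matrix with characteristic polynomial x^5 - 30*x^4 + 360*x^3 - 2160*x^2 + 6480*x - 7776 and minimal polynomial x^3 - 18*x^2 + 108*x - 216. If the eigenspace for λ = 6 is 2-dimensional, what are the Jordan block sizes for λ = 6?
Block sizes for λ = 6: [3, 2]

Step 1 — from the characteristic polynomial, algebraic multiplicity of λ = 6 is 5. From dim ker(A − (6)·I) = 2, there are exactly 2 Jordan blocks for λ = 6.
Step 2 — from the minimal polynomial, the factor (x − 6)^3 tells us the largest block for λ = 6 has size 3.
Step 3 — with total size 5, 2 blocks, and largest block 3, the block sizes (in nonincreasing order) are [3, 2].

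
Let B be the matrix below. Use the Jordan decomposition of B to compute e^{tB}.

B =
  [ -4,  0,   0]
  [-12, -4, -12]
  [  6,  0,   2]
e^{tB} =
  [exp(-4*t), 0, 0]
  [-2*exp(2*t) + 2*exp(-4*t), exp(-4*t), -2*exp(2*t) + 2*exp(-4*t)]
  [exp(2*t) - exp(-4*t), 0, exp(2*t)]

Strategy: write B = P · J · P⁻¹ where J is a Jordan canonical form, so e^{tB} = P · e^{tJ} · P⁻¹, and e^{tJ} can be computed block-by-block.

B has Jordan form
J =
  [-4,  0, 0]
  [ 0, -4, 0]
  [ 0,  0, 2]
(up to reordering of blocks).

Per-block formulas:
  For a 1×1 block at λ = -4: exp(t · [-4]) = [e^(-4t)].
  For a 1×1 block at λ = 2: exp(t · [2]) = [e^(2t)].

After assembling e^{tJ} and conjugating by P, we get:

e^{tB} =
  [exp(-4*t), 0, 0]
  [-2*exp(2*t) + 2*exp(-4*t), exp(-4*t), -2*exp(2*t) + 2*exp(-4*t)]
  [exp(2*t) - exp(-4*t), 0, exp(2*t)]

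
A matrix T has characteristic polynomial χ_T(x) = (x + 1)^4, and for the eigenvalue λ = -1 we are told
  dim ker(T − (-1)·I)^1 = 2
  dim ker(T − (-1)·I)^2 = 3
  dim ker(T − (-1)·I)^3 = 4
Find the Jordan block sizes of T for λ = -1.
Block sizes for λ = -1: [3, 1]

From the dimensions of kernels of powers, the number of Jordan blocks of size at least j is d_j − d_{j−1} where d_j = dim ker(N^j) (with d_0 = 0). Computing the differences gives [2, 1, 1].
The number of blocks of size exactly k is (#blocks of size ≥ k) − (#blocks of size ≥ k + 1), so the partition is: 1 block(s) of size 1, 1 block(s) of size 3.
In nonincreasing order the block sizes are [3, 1].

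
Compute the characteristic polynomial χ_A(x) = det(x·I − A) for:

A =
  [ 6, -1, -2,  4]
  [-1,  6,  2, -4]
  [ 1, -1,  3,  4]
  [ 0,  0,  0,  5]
x^4 - 20*x^3 + 150*x^2 - 500*x + 625

Expanding det(x·I − A) (e.g. by cofactor expansion or by noting that A is similar to its Jordan form J, which has the same characteristic polynomial as A) gives
  χ_A(x) = x^4 - 20*x^3 + 150*x^2 - 500*x + 625
which factors as (x - 5)^4. The eigenvalues (with algebraic multiplicities) are λ = 5 with multiplicity 4.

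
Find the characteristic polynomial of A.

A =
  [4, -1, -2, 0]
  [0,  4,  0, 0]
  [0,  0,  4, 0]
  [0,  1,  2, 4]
x^4 - 16*x^3 + 96*x^2 - 256*x + 256

Expanding det(x·I − A) (e.g. by cofactor expansion or by noting that A is similar to its Jordan form J, which has the same characteristic polynomial as A) gives
  χ_A(x) = x^4 - 16*x^3 + 96*x^2 - 256*x + 256
which factors as (x - 4)^4. The eigenvalues (with algebraic multiplicities) are λ = 4 with multiplicity 4.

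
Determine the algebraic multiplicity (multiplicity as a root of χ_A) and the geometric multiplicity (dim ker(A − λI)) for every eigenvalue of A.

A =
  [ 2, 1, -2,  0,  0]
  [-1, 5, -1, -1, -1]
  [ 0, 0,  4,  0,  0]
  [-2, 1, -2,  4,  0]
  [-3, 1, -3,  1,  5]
λ = 4: alg = 5, geom = 3

Step 1 — factor the characteristic polynomial to read off the algebraic multiplicities:
  χ_A(x) = (x - 4)^5

Step 2 — compute geometric multiplicities via the rank-nullity identity g(λ) = n − rank(A − λI):
  rank(A − (4)·I) = 2, so dim ker(A − (4)·I) = n − 2 = 3

Summary:
  λ = 4: algebraic multiplicity = 5, geometric multiplicity = 3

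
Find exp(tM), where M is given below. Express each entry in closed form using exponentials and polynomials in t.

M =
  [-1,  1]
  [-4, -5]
e^{tM} =
  [2*t*exp(-3*t) + exp(-3*t), t*exp(-3*t)]
  [-4*t*exp(-3*t), -2*t*exp(-3*t) + exp(-3*t)]

Strategy: write M = P · J · P⁻¹ where J is a Jordan canonical form, so e^{tM} = P · e^{tJ} · P⁻¹, and e^{tJ} can be computed block-by-block.

M has Jordan form
J =
  [-3,  1]
  [ 0, -3]
(up to reordering of blocks).

Per-block formulas:
  For a 2×2 Jordan block J_2(-3): exp(t · J_2(-3)) = e^(-3t)·(I + t·N), where N is the 2×2 nilpotent shift.

After assembling e^{tJ} and conjugating by P, we get:

e^{tM} =
  [2*t*exp(-3*t) + exp(-3*t), t*exp(-3*t)]
  [-4*t*exp(-3*t), -2*t*exp(-3*t) + exp(-3*t)]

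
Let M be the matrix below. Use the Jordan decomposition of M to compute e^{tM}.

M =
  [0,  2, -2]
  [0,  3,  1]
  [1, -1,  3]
e^{tM} =
  [t^2*exp(2*t) - 2*t*exp(2*t) + exp(2*t), 2*t*exp(2*t), 2*t^2*exp(2*t) - 2*t*exp(2*t)]
  [t^2*exp(2*t)/2, t*exp(2*t) + exp(2*t), t^2*exp(2*t) + t*exp(2*t)]
  [-t^2*exp(2*t)/2 + t*exp(2*t), -t*exp(2*t), -t^2*exp(2*t) + t*exp(2*t) + exp(2*t)]

Strategy: write M = P · J · P⁻¹ where J is a Jordan canonical form, so e^{tM} = P · e^{tJ} · P⁻¹, and e^{tJ} can be computed block-by-block.

M has Jordan form
J =
  [2, 1, 0]
  [0, 2, 1]
  [0, 0, 2]
(up to reordering of blocks).

Per-block formulas:
  For a 3×3 Jordan block J_3(2): exp(t · J_3(2)) = e^(2t)·(I + t·N + (t^2/2)·N^2), where N is the 3×3 nilpotent shift.

After assembling e^{tJ} and conjugating by P, we get:

e^{tM} =
  [t^2*exp(2*t) - 2*t*exp(2*t) + exp(2*t), 2*t*exp(2*t), 2*t^2*exp(2*t) - 2*t*exp(2*t)]
  [t^2*exp(2*t)/2, t*exp(2*t) + exp(2*t), t^2*exp(2*t) + t*exp(2*t)]
  [-t^2*exp(2*t)/2 + t*exp(2*t), -t*exp(2*t), -t^2*exp(2*t) + t*exp(2*t) + exp(2*t)]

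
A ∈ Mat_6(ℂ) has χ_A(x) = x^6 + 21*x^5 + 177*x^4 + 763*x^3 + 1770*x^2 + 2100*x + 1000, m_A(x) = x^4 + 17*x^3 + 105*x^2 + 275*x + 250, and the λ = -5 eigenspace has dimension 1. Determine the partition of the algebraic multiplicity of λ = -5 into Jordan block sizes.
Block sizes for λ = -5: [3]

Step 1 — from the characteristic polynomial, algebraic multiplicity of λ = -5 is 3. From dim ker(A − (-5)·I) = 1, there are exactly 1 Jordan blocks for λ = -5.
Step 2 — from the minimal polynomial, the factor (x + 5)^3 tells us the largest block for λ = -5 has size 3.
Step 3 — with total size 3, 1 blocks, and largest block 3, the block sizes (in nonincreasing order) are [3].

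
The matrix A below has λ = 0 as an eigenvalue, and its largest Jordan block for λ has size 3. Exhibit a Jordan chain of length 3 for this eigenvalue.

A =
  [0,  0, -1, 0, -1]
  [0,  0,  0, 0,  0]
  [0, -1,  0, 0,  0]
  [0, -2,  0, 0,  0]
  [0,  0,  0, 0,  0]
A Jordan chain for λ = 0 of length 3:
v_1 = (1, 0, 0, 0, 0)ᵀ
v_2 = (0, 0, -1, -2, 0)ᵀ
v_3 = (0, 1, 0, 0, 0)ᵀ

Let N = A − (0)·I. We want v_3 with N^3 v_3 = 0 but N^2 v_3 ≠ 0; then v_{j-1} := N · v_j for j = 3, …, 2.

Pick v_3 = (0, 1, 0, 0, 0)ᵀ.
Then v_2 = N · v_3 = (0, 0, -1, -2, 0)ᵀ.
Then v_1 = N · v_2 = (1, 0, 0, 0, 0)ᵀ.

Sanity check: (A − (0)·I) v_1 = (0, 0, 0, 0, 0)ᵀ = 0. ✓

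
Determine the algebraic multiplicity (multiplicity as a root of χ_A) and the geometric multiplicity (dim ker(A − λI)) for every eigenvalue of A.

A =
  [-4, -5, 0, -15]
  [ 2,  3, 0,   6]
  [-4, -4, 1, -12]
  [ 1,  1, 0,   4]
λ = 1: alg = 4, geom = 3

Step 1 — factor the characteristic polynomial to read off the algebraic multiplicities:
  χ_A(x) = (x - 1)^4

Step 2 — compute geometric multiplicities via the rank-nullity identity g(λ) = n − rank(A − λI):
  rank(A − (1)·I) = 1, so dim ker(A − (1)·I) = n − 1 = 3

Summary:
  λ = 1: algebraic multiplicity = 4, geometric multiplicity = 3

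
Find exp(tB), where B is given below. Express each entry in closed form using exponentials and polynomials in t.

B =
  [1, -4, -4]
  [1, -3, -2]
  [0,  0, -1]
e^{tB} =
  [2*t*exp(-t) + exp(-t), -4*t*exp(-t), -4*t*exp(-t)]
  [t*exp(-t), -2*t*exp(-t) + exp(-t), -2*t*exp(-t)]
  [0, 0, exp(-t)]

Strategy: write B = P · J · P⁻¹ where J is a Jordan canonical form, so e^{tB} = P · e^{tJ} · P⁻¹, and e^{tJ} can be computed block-by-block.

B has Jordan form
J =
  [-1,  1,  0]
  [ 0, -1,  0]
  [ 0,  0, -1]
(up to reordering of blocks).

Per-block formulas:
  For a 1×1 block at λ = -1: exp(t · [-1]) = [e^(-1t)].
  For a 2×2 Jordan block J_2(-1): exp(t · J_2(-1)) = e^(-1t)·(I + t·N), where N is the 2×2 nilpotent shift.

After assembling e^{tJ} and conjugating by P, we get:

e^{tB} =
  [2*t*exp(-t) + exp(-t), -4*t*exp(-t), -4*t*exp(-t)]
  [t*exp(-t), -2*t*exp(-t) + exp(-t), -2*t*exp(-t)]
  [0, 0, exp(-t)]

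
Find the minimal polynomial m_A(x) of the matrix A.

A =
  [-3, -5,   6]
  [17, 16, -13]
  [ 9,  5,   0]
x^3 - 13*x^2 + 48*x - 36

The characteristic polynomial is χ_A(x) = (x - 6)^2*(x - 1), so the eigenvalues are known. The minimal polynomial is
  m_A(x) = Π_λ (x − λ)^{k_λ}
where k_λ is the size of the *largest* Jordan block for λ (equivalently, the smallest k with (A − λI)^k v = 0 for every generalised eigenvector v of λ).

  λ = 1: largest Jordan block has size 1, contributing (x − 1)
  λ = 6: largest Jordan block has size 2, contributing (x − 6)^2

So m_A(x) = (x - 6)^2*(x - 1) = x^3 - 13*x^2 + 48*x - 36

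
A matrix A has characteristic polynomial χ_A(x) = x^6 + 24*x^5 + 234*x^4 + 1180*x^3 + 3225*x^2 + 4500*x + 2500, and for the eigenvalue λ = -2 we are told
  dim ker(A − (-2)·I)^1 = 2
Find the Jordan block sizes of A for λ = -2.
Block sizes for λ = -2: [1, 1]

From the dimensions of kernels of powers, the number of Jordan blocks of size at least j is d_j − d_{j−1} where d_j = dim ker(N^j) (with d_0 = 0). Computing the differences gives [2].
The number of blocks of size exactly k is (#blocks of size ≥ k) − (#blocks of size ≥ k + 1), so the partition is: 2 block(s) of size 1.
In nonincreasing order the block sizes are [1, 1].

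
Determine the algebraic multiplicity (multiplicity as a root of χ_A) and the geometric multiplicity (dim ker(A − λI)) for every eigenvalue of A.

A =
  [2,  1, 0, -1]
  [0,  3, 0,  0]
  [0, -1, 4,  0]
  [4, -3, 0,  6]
λ = 3: alg = 1, geom = 1; λ = 4: alg = 3, geom = 2

Step 1 — factor the characteristic polynomial to read off the algebraic multiplicities:
  χ_A(x) = (x - 4)^3*(x - 3)

Step 2 — compute geometric multiplicities via the rank-nullity identity g(λ) = n − rank(A − λI):
  rank(A − (3)·I) = 3, so dim ker(A − (3)·I) = n − 3 = 1
  rank(A − (4)·I) = 2, so dim ker(A − (4)·I) = n − 2 = 2

Summary:
  λ = 3: algebraic multiplicity = 1, geometric multiplicity = 1
  λ = 4: algebraic multiplicity = 3, geometric multiplicity = 2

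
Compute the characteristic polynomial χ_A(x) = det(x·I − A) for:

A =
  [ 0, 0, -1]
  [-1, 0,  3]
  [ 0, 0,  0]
x^3

Expanding det(x·I − A) (e.g. by cofactor expansion or by noting that A is similar to its Jordan form J, which has the same characteristic polynomial as A) gives
  χ_A(x) = x^3
which factors as x^3. The eigenvalues (with algebraic multiplicities) are λ = 0 with multiplicity 3.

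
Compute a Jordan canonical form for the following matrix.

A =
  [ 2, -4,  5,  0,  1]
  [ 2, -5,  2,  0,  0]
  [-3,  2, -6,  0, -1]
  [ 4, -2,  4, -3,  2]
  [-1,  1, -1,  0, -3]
J_3(-3) ⊕ J_1(-3) ⊕ J_1(-3)

The characteristic polynomial is
  det(x·I − A) = x^5 + 15*x^4 + 90*x^3 + 270*x^2 + 405*x + 243 = (x + 3)^5

Eigenvalues and multiplicities (the geometric multiplicity of λ is n − rank(A − λI), which equals the number of Jordan blocks for λ):
  λ = -3: algebraic multiplicity = 5, geometric multiplicity = 3

Determining the block sizes for each eigenvalue:
  λ = -3: with am = 5 and gm = 3, the partition is not yet determined (e.g. several partitions of 5 into 3 parts exist). Let N = A − (-3)·I. Computing rank(N^1) = 2, rank(N^2) = 1, rank(N^3) = 0; the number of blocks of size ≥ j is rank(N^{j−1}) − rank(N^j), giving [3, 1, 1]. So we have 1 block(s) of size 3, 2 block(s) of size 1 → block sizes [3, 1, 1]

Assembling the blocks gives a Jordan form
J =
  [-3,  1,  0,  0,  0]
  [ 0, -3,  1,  0,  0]
  [ 0,  0, -3,  0,  0]
  [ 0,  0,  0, -3,  0]
  [ 0,  0,  0,  0, -3]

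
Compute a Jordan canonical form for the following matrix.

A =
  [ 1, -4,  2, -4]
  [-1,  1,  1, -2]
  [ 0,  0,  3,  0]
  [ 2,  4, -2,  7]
J_2(3) ⊕ J_1(3) ⊕ J_1(3)

The characteristic polynomial is
  det(x·I − A) = x^4 - 12*x^3 + 54*x^2 - 108*x + 81 = (x - 3)^4

Eigenvalues and multiplicities (the geometric multiplicity of λ is n − rank(A − λI), which equals the number of Jordan blocks for λ):
  λ = 3: algebraic multiplicity = 4, geometric multiplicity = 3

Determining the block sizes for each eigenvalue:
  λ = 3: 3 blocks summing to 4 forces exactly one block of size 2 and the rest size 1 → block sizes [2, 1, 1]

Assembling the blocks gives a Jordan form
J =
  [3, 1, 0, 0]
  [0, 3, 0, 0]
  [0, 0, 3, 0]
  [0, 0, 0, 3]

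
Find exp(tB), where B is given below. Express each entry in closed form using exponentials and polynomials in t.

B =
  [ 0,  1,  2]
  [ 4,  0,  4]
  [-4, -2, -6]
e^{tB} =
  [2*t*exp(-2*t) + exp(-2*t), t*exp(-2*t), 2*t*exp(-2*t)]
  [4*t*exp(-2*t), 2*t*exp(-2*t) + exp(-2*t), 4*t*exp(-2*t)]
  [-4*t*exp(-2*t), -2*t*exp(-2*t), -4*t*exp(-2*t) + exp(-2*t)]

Strategy: write B = P · J · P⁻¹ where J is a Jordan canonical form, so e^{tB} = P · e^{tJ} · P⁻¹, and e^{tJ} can be computed block-by-block.

B has Jordan form
J =
  [-2,  1,  0]
  [ 0, -2,  0]
  [ 0,  0, -2]
(up to reordering of blocks).

Per-block formulas:
  For a 2×2 Jordan block J_2(-2): exp(t · J_2(-2)) = e^(-2t)·(I + t·N), where N is the 2×2 nilpotent shift.
  For a 1×1 block at λ = -2: exp(t · [-2]) = [e^(-2t)].

After assembling e^{tJ} and conjugating by P, we get:

e^{tB} =
  [2*t*exp(-2*t) + exp(-2*t), t*exp(-2*t), 2*t*exp(-2*t)]
  [4*t*exp(-2*t), 2*t*exp(-2*t) + exp(-2*t), 4*t*exp(-2*t)]
  [-4*t*exp(-2*t), -2*t*exp(-2*t), -4*t*exp(-2*t) + exp(-2*t)]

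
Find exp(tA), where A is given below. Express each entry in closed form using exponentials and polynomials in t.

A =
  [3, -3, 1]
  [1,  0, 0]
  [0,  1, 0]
e^{tA} =
  [t^2*exp(t)/2 + 2*t*exp(t) + exp(t), -t^2*exp(t) - 3*t*exp(t), t^2*exp(t)/2 + t*exp(t)]
  [t^2*exp(t)/2 + t*exp(t), -t^2*exp(t) - t*exp(t) + exp(t), t^2*exp(t)/2]
  [t^2*exp(t)/2, -t^2*exp(t) + t*exp(t), t^2*exp(t)/2 - t*exp(t) + exp(t)]

Strategy: write A = P · J · P⁻¹ where J is a Jordan canonical form, so e^{tA} = P · e^{tJ} · P⁻¹, and e^{tJ} can be computed block-by-block.

A has Jordan form
J =
  [1, 1, 0]
  [0, 1, 1]
  [0, 0, 1]
(up to reordering of blocks).

Per-block formulas:
  For a 3×3 Jordan block J_3(1): exp(t · J_3(1)) = e^(1t)·(I + t·N + (t^2/2)·N^2), where N is the 3×3 nilpotent shift.

After assembling e^{tJ} and conjugating by P, we get:

e^{tA} =
  [t^2*exp(t)/2 + 2*t*exp(t) + exp(t), -t^2*exp(t) - 3*t*exp(t), t^2*exp(t)/2 + t*exp(t)]
  [t^2*exp(t)/2 + t*exp(t), -t^2*exp(t) - t*exp(t) + exp(t), t^2*exp(t)/2]
  [t^2*exp(t)/2, -t^2*exp(t) + t*exp(t), t^2*exp(t)/2 - t*exp(t) + exp(t)]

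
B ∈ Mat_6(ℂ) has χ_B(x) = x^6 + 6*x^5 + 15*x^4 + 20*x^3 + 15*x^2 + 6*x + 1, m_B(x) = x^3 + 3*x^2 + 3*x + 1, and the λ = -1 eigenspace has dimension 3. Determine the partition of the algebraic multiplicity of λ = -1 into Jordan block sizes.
Block sizes for λ = -1: [3, 2, 1]

Step 1 — from the characteristic polynomial, algebraic multiplicity of λ = -1 is 6. From dim ker(B − (-1)·I) = 3, there are exactly 3 Jordan blocks for λ = -1.
Step 2 — from the minimal polynomial, the factor (x + 1)^3 tells us the largest block for λ = -1 has size 3.
Step 3 — with total size 6, 3 blocks, and largest block 3, the block sizes (in nonincreasing order) are [3, 2, 1].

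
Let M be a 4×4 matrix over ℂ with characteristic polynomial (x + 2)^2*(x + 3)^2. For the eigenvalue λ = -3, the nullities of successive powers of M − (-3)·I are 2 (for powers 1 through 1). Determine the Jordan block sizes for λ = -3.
Block sizes for λ = -3: [1, 1]

From the dimensions of kernels of powers, the number of Jordan blocks of size at least j is d_j − d_{j−1} where d_j = dim ker(N^j) (with d_0 = 0). Computing the differences gives [2].
The number of blocks of size exactly k is (#blocks of size ≥ k) − (#blocks of size ≥ k + 1), so the partition is: 2 block(s) of size 1.
In nonincreasing order the block sizes are [1, 1].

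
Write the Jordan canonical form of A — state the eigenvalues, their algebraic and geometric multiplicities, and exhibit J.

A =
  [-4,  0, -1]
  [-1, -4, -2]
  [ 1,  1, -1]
J_3(-3)

The characteristic polynomial is
  det(x·I − A) = x^3 + 9*x^2 + 27*x + 27 = (x + 3)^3

Eigenvalues and multiplicities (the geometric multiplicity of λ is n − rank(A − λI), which equals the number of Jordan blocks for λ):
  λ = -3: algebraic multiplicity = 3, geometric multiplicity = 1

Determining the block sizes for each eigenvalue:
  λ = -3: one block (gm = 1), so the single block has size am = 3 → block sizes [3]

Assembling the blocks gives a Jordan form
J =
  [-3,  1,  0]
  [ 0, -3,  1]
  [ 0,  0, -3]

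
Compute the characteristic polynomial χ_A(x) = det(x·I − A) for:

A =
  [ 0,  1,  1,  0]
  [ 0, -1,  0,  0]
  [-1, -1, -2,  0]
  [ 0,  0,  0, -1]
x^4 + 4*x^3 + 6*x^2 + 4*x + 1

Expanding det(x·I − A) (e.g. by cofactor expansion or by noting that A is similar to its Jordan form J, which has the same characteristic polynomial as A) gives
  χ_A(x) = x^4 + 4*x^3 + 6*x^2 + 4*x + 1
which factors as (x + 1)^4. The eigenvalues (with algebraic multiplicities) are λ = -1 with multiplicity 4.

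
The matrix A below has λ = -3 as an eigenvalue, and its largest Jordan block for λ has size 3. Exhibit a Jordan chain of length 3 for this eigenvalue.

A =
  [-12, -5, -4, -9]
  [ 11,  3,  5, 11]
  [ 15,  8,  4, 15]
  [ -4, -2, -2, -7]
A Jordan chain for λ = -3 of length 3:
v_1 = (2, -2, -2, 0)ᵀ
v_2 = (-9, 11, 15, -4)ᵀ
v_3 = (1, 0, 0, 0)ᵀ

Let N = A − (-3)·I. We want v_3 with N^3 v_3 = 0 but N^2 v_3 ≠ 0; then v_{j-1} := N · v_j for j = 3, …, 2.

Pick v_3 = (1, 0, 0, 0)ᵀ.
Then v_2 = N · v_3 = (-9, 11, 15, -4)ᵀ.
Then v_1 = N · v_2 = (2, -2, -2, 0)ᵀ.

Sanity check: (A − (-3)·I) v_1 = (0, 0, 0, 0)ᵀ = 0. ✓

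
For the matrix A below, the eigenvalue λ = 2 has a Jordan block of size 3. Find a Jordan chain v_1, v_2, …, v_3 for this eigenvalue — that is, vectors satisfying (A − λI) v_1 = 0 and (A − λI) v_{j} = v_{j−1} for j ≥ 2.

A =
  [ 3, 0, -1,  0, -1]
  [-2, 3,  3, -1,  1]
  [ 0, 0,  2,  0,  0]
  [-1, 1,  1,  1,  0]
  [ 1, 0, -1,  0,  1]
A Jordan chain for λ = 2 of length 3:
v_1 = (0, -2, 0, -2, 0)ᵀ
v_2 = (1, -2, 0, -1, 1)ᵀ
v_3 = (1, 0, 0, 0, 0)ᵀ

Let N = A − (2)·I. We want v_3 with N^3 v_3 = 0 but N^2 v_3 ≠ 0; then v_{j-1} := N · v_j for j = 3, …, 2.

Pick v_3 = (1, 0, 0, 0, 0)ᵀ.
Then v_2 = N · v_3 = (1, -2, 0, -1, 1)ᵀ.
Then v_1 = N · v_2 = (0, -2, 0, -2, 0)ᵀ.

Sanity check: (A − (2)·I) v_1 = (0, 0, 0, 0, 0)ᵀ = 0. ✓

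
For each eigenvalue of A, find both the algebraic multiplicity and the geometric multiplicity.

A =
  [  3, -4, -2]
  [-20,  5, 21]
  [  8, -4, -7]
λ = -5: alg = 1, geom = 1; λ = 3: alg = 2, geom = 1

Step 1 — factor the characteristic polynomial to read off the algebraic multiplicities:
  χ_A(x) = (x - 3)^2*(x + 5)

Step 2 — compute geometric multiplicities via the rank-nullity identity g(λ) = n − rank(A − λI):
  rank(A − (-5)·I) = 2, so dim ker(A − (-5)·I) = n − 2 = 1
  rank(A − (3)·I) = 2, so dim ker(A − (3)·I) = n − 2 = 1

Summary:
  λ = -5: algebraic multiplicity = 1, geometric multiplicity = 1
  λ = 3: algebraic multiplicity = 2, geometric multiplicity = 1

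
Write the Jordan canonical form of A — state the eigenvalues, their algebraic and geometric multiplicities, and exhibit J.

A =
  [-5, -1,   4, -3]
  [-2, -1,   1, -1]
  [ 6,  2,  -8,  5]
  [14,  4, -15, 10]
J_2(-1) ⊕ J_2(-1)

The characteristic polynomial is
  det(x·I − A) = x^4 + 4*x^3 + 6*x^2 + 4*x + 1 = (x + 1)^4

Eigenvalues and multiplicities (the geometric multiplicity of λ is n − rank(A − λI), which equals the number of Jordan blocks for λ):
  λ = -1: algebraic multiplicity = 4, geometric multiplicity = 2

Determining the block sizes for each eigenvalue:
  λ = -1: with am = 4 and gm = 2, the partition is not yet determined (e.g. several partitions of 4 into 2 parts exist). Let N = A − (-1)·I. Computing rank(N^1) = 2, rank(N^2) = 0; the number of blocks of size ≥ j is rank(N^{j−1}) − rank(N^j), giving [2, 2]. So we have 2 block(s) of size 2 → block sizes [2, 2]

Assembling the blocks gives a Jordan form
J =
  [-1,  1,  0,  0]
  [ 0, -1,  0,  0]
  [ 0,  0, -1,  1]
  [ 0,  0,  0, -1]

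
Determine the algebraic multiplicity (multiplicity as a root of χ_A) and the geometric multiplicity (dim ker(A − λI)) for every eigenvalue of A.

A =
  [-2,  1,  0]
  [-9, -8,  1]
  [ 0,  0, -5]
λ = -5: alg = 3, geom = 1

Step 1 — factor the characteristic polynomial to read off the algebraic multiplicities:
  χ_A(x) = (x + 5)^3

Step 2 — compute geometric multiplicities via the rank-nullity identity g(λ) = n − rank(A − λI):
  rank(A − (-5)·I) = 2, so dim ker(A − (-5)·I) = n − 2 = 1

Summary:
  λ = -5: algebraic multiplicity = 3, geometric multiplicity = 1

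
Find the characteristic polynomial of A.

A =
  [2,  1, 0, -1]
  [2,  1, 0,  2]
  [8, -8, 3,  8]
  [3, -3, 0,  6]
x^4 - 12*x^3 + 54*x^2 - 108*x + 81

Expanding det(x·I − A) (e.g. by cofactor expansion or by noting that A is similar to its Jordan form J, which has the same characteristic polynomial as A) gives
  χ_A(x) = x^4 - 12*x^3 + 54*x^2 - 108*x + 81
which factors as (x - 3)^4. The eigenvalues (with algebraic multiplicities) are λ = 3 with multiplicity 4.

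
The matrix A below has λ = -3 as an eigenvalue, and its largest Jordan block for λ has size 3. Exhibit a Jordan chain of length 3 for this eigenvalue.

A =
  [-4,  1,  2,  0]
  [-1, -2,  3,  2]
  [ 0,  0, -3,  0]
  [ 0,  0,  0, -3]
A Jordan chain for λ = -3 of length 3:
v_1 = (1, 1, 0, 0)ᵀ
v_2 = (2, 3, 0, 0)ᵀ
v_3 = (0, 0, 1, 0)ᵀ

Let N = A − (-3)·I. We want v_3 with N^3 v_3 = 0 but N^2 v_3 ≠ 0; then v_{j-1} := N · v_j for j = 3, …, 2.

Pick v_3 = (0, 0, 1, 0)ᵀ.
Then v_2 = N · v_3 = (2, 3, 0, 0)ᵀ.
Then v_1 = N · v_2 = (1, 1, 0, 0)ᵀ.

Sanity check: (A − (-3)·I) v_1 = (0, 0, 0, 0)ᵀ = 0. ✓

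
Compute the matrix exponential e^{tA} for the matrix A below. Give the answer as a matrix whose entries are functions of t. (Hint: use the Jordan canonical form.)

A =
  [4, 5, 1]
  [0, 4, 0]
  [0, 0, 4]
e^{tA} =
  [exp(4*t), 5*t*exp(4*t), t*exp(4*t)]
  [0, exp(4*t), 0]
  [0, 0, exp(4*t)]

Strategy: write A = P · J · P⁻¹ where J is a Jordan canonical form, so e^{tA} = P · e^{tJ} · P⁻¹, and e^{tJ} can be computed block-by-block.

A has Jordan form
J =
  [4, 1, 0]
  [0, 4, 0]
  [0, 0, 4]
(up to reordering of blocks).

Per-block formulas:
  For a 1×1 block at λ = 4: exp(t · [4]) = [e^(4t)].
  For a 2×2 Jordan block J_2(4): exp(t · J_2(4)) = e^(4t)·(I + t·N), where N is the 2×2 nilpotent shift.

After assembling e^{tJ} and conjugating by P, we get:

e^{tA} =
  [exp(4*t), 5*t*exp(4*t), t*exp(4*t)]
  [0, exp(4*t), 0]
  [0, 0, exp(4*t)]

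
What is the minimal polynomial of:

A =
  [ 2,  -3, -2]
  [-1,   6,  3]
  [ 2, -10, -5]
x^3 - 3*x^2 + 3*x - 1

The characteristic polynomial is χ_A(x) = (x - 1)^3, so the eigenvalues are known. The minimal polynomial is
  m_A(x) = Π_λ (x − λ)^{k_λ}
where k_λ is the size of the *largest* Jordan block for λ (equivalently, the smallest k with (A − λI)^k v = 0 for every generalised eigenvector v of λ).

  λ = 1: largest Jordan block has size 3, contributing (x − 1)^3

So m_A(x) = (x - 1)^3 = x^3 - 3*x^2 + 3*x - 1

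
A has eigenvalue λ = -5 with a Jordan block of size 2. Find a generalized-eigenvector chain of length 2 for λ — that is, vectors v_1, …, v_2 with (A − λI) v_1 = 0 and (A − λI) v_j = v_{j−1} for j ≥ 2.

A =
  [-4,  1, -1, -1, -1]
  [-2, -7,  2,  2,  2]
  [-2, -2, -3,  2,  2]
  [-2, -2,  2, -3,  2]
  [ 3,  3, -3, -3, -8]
A Jordan chain for λ = -5 of length 2:
v_1 = (1, -2, -2, -2, 3)ᵀ
v_2 = (1, 0, 0, 0, 0)ᵀ

Let N = A − (-5)·I. We want v_2 with N^2 v_2 = 0 but N^1 v_2 ≠ 0; then v_{j-1} := N · v_j for j = 2, …, 2.

Pick v_2 = (1, 0, 0, 0, 0)ᵀ.
Then v_1 = N · v_2 = (1, -2, -2, -2, 3)ᵀ.

Sanity check: (A − (-5)·I) v_1 = (0, 0, 0, 0, 0)ᵀ = 0. ✓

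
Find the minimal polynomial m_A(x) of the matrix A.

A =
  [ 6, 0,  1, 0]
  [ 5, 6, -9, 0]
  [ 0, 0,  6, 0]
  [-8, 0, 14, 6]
x^3 - 18*x^2 + 108*x - 216

The characteristic polynomial is χ_A(x) = (x - 6)^4, so the eigenvalues are known. The minimal polynomial is
  m_A(x) = Π_λ (x − λ)^{k_λ}
where k_λ is the size of the *largest* Jordan block for λ (equivalently, the smallest k with (A − λI)^k v = 0 for every generalised eigenvector v of λ).

  λ = 6: largest Jordan block has size 3, contributing (x − 6)^3

So m_A(x) = (x - 6)^3 = x^3 - 18*x^2 + 108*x - 216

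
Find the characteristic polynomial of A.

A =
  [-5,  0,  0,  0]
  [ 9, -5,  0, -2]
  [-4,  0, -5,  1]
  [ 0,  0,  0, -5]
x^4 + 20*x^3 + 150*x^2 + 500*x + 625

Expanding det(x·I − A) (e.g. by cofactor expansion or by noting that A is similar to its Jordan form J, which has the same characteristic polynomial as A) gives
  χ_A(x) = x^4 + 20*x^3 + 150*x^2 + 500*x + 625
which factors as (x + 5)^4. The eigenvalues (with algebraic multiplicities) are λ = -5 with multiplicity 4.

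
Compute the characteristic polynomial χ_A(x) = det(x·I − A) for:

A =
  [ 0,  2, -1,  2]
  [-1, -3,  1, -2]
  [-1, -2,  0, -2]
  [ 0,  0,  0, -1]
x^4 + 4*x^3 + 6*x^2 + 4*x + 1

Expanding det(x·I − A) (e.g. by cofactor expansion or by noting that A is similar to its Jordan form J, which has the same characteristic polynomial as A) gives
  χ_A(x) = x^4 + 4*x^3 + 6*x^2 + 4*x + 1
which factors as (x + 1)^4. The eigenvalues (with algebraic multiplicities) are λ = -1 with multiplicity 4.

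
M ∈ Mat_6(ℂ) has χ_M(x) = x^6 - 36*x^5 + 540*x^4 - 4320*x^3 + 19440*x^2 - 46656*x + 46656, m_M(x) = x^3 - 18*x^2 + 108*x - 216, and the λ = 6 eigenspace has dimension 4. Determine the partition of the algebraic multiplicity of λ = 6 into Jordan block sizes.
Block sizes for λ = 6: [3, 1, 1, 1]

Step 1 — from the characteristic polynomial, algebraic multiplicity of λ = 6 is 6. From dim ker(M − (6)·I) = 4, there are exactly 4 Jordan blocks for λ = 6.
Step 2 — from the minimal polynomial, the factor (x − 6)^3 tells us the largest block for λ = 6 has size 3.
Step 3 — with total size 6, 4 blocks, and largest block 3, the block sizes (in nonincreasing order) are [3, 1, 1, 1].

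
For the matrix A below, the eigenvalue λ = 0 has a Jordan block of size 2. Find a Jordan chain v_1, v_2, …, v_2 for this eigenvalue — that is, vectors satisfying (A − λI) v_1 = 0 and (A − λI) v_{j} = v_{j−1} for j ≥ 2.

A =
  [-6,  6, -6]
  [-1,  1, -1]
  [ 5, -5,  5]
A Jordan chain for λ = 0 of length 2:
v_1 = (-6, -1, 5)ᵀ
v_2 = (1, 0, 0)ᵀ

Let N = A − (0)·I. We want v_2 with N^2 v_2 = 0 but N^1 v_2 ≠ 0; then v_{j-1} := N · v_j for j = 2, …, 2.

Pick v_2 = (1, 0, 0)ᵀ.
Then v_1 = N · v_2 = (-6, -1, 5)ᵀ.

Sanity check: (A − (0)·I) v_1 = (0, 0, 0)ᵀ = 0. ✓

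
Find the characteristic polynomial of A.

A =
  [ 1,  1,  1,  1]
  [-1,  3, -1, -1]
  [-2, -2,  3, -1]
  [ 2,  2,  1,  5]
x^4 - 12*x^3 + 52*x^2 - 96*x + 64

Expanding det(x·I − A) (e.g. by cofactor expansion or by noting that A is similar to its Jordan form J, which has the same characteristic polynomial as A) gives
  χ_A(x) = x^4 - 12*x^3 + 52*x^2 - 96*x + 64
which factors as (x - 4)^2*(x - 2)^2. The eigenvalues (with algebraic multiplicities) are λ = 2 with multiplicity 2, λ = 4 with multiplicity 2.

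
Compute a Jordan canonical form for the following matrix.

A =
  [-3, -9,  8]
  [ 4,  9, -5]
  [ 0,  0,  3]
J_3(3)

The characteristic polynomial is
  det(x·I − A) = x^3 - 9*x^2 + 27*x - 27 = (x - 3)^3

Eigenvalues and multiplicities (the geometric multiplicity of λ is n − rank(A − λI), which equals the number of Jordan blocks for λ):
  λ = 3: algebraic multiplicity = 3, geometric multiplicity = 1

Determining the block sizes for each eigenvalue:
  λ = 3: one block (gm = 1), so the single block has size am = 3 → block sizes [3]

Assembling the blocks gives a Jordan form
J =
  [3, 1, 0]
  [0, 3, 1]
  [0, 0, 3]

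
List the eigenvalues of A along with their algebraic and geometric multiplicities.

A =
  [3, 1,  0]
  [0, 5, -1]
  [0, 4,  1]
λ = 3: alg = 3, geom = 1

Step 1 — factor the characteristic polynomial to read off the algebraic multiplicities:
  χ_A(x) = (x - 3)^3

Step 2 — compute geometric multiplicities via the rank-nullity identity g(λ) = n − rank(A − λI):
  rank(A − (3)·I) = 2, so dim ker(A − (3)·I) = n − 2 = 1

Summary:
  λ = 3: algebraic multiplicity = 3, geometric multiplicity = 1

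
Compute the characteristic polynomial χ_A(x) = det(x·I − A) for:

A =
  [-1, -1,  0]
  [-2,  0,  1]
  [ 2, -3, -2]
x^3 + 3*x^2 + 3*x + 1

Expanding det(x·I − A) (e.g. by cofactor expansion or by noting that A is similar to its Jordan form J, which has the same characteristic polynomial as A) gives
  χ_A(x) = x^3 + 3*x^2 + 3*x + 1
which factors as (x + 1)^3. The eigenvalues (with algebraic multiplicities) are λ = -1 with multiplicity 3.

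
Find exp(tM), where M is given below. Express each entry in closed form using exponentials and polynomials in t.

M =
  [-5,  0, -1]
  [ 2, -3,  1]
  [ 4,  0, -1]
e^{tM} =
  [-2*t*exp(-3*t) + exp(-3*t), 0, -t*exp(-3*t)]
  [2*t*exp(-3*t), exp(-3*t), t*exp(-3*t)]
  [4*t*exp(-3*t), 0, 2*t*exp(-3*t) + exp(-3*t)]

Strategy: write M = P · J · P⁻¹ where J is a Jordan canonical form, so e^{tM} = P · e^{tJ} · P⁻¹, and e^{tJ} can be computed block-by-block.

M has Jordan form
J =
  [-3,  1,  0]
  [ 0, -3,  0]
  [ 0,  0, -3]
(up to reordering of blocks).

Per-block formulas:
  For a 1×1 block at λ = -3: exp(t · [-3]) = [e^(-3t)].
  For a 2×2 Jordan block J_2(-3): exp(t · J_2(-3)) = e^(-3t)·(I + t·N), where N is the 2×2 nilpotent shift.

After assembling e^{tJ} and conjugating by P, we get:

e^{tM} =
  [-2*t*exp(-3*t) + exp(-3*t), 0, -t*exp(-3*t)]
  [2*t*exp(-3*t), exp(-3*t), t*exp(-3*t)]
  [4*t*exp(-3*t), 0, 2*t*exp(-3*t) + exp(-3*t)]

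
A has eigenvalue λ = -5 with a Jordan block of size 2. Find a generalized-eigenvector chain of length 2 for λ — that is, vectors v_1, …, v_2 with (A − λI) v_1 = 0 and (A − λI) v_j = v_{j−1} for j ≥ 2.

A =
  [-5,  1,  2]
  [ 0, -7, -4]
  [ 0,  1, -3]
A Jordan chain for λ = -5 of length 2:
v_1 = (1, -2, 1)ᵀ
v_2 = (0, 1, 0)ᵀ

Let N = A − (-5)·I. We want v_2 with N^2 v_2 = 0 but N^1 v_2 ≠ 0; then v_{j-1} := N · v_j for j = 2, …, 2.

Pick v_2 = (0, 1, 0)ᵀ.
Then v_1 = N · v_2 = (1, -2, 1)ᵀ.

Sanity check: (A − (-5)·I) v_1 = (0, 0, 0)ᵀ = 0. ✓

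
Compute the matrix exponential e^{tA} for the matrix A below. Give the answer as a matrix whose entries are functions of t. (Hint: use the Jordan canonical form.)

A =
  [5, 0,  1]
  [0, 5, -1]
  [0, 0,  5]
e^{tA} =
  [exp(5*t), 0, t*exp(5*t)]
  [0, exp(5*t), -t*exp(5*t)]
  [0, 0, exp(5*t)]

Strategy: write A = P · J · P⁻¹ where J is a Jordan canonical form, so e^{tA} = P · e^{tJ} · P⁻¹, and e^{tJ} can be computed block-by-block.

A has Jordan form
J =
  [5, 1, 0]
  [0, 5, 0]
  [0, 0, 5]
(up to reordering of blocks).

Per-block formulas:
  For a 2×2 Jordan block J_2(5): exp(t · J_2(5)) = e^(5t)·(I + t·N), where N is the 2×2 nilpotent shift.
  For a 1×1 block at λ = 5: exp(t · [5]) = [e^(5t)].

After assembling e^{tJ} and conjugating by P, we get:

e^{tA} =
  [exp(5*t), 0, t*exp(5*t)]
  [0, exp(5*t), -t*exp(5*t)]
  [0, 0, exp(5*t)]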